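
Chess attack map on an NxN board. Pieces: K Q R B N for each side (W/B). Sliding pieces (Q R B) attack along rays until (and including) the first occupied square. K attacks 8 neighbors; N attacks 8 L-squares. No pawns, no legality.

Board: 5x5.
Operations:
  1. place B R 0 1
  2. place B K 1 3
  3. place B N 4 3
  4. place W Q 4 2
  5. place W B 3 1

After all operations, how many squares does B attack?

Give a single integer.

Op 1: place BR@(0,1)
Op 2: place BK@(1,3)
Op 3: place BN@(4,3)
Op 4: place WQ@(4,2)
Op 5: place WB@(3,1)
Per-piece attacks for B:
  BR@(0,1): attacks (0,2) (0,3) (0,4) (0,0) (1,1) (2,1) (3,1) [ray(1,0) blocked at (3,1)]
  BK@(1,3): attacks (1,4) (1,2) (2,3) (0,3) (2,4) (2,2) (0,4) (0,2)
  BN@(4,3): attacks (2,4) (3,1) (2,2)
Union (12 distinct): (0,0) (0,2) (0,3) (0,4) (1,1) (1,2) (1,4) (2,1) (2,2) (2,3) (2,4) (3,1)

Answer: 12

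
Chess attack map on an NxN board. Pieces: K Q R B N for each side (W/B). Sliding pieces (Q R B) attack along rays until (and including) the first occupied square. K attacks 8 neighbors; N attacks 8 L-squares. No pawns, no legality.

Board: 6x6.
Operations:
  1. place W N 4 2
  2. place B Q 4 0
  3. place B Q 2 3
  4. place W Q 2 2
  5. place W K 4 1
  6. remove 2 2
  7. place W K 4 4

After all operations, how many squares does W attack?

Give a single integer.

Op 1: place WN@(4,2)
Op 2: place BQ@(4,0)
Op 3: place BQ@(2,3)
Op 4: place WQ@(2,2)
Op 5: place WK@(4,1)
Op 6: remove (2,2)
Op 7: place WK@(4,4)
Per-piece attacks for W:
  WK@(4,1): attacks (4,2) (4,0) (5,1) (3,1) (5,2) (5,0) (3,2) (3,0)
  WN@(4,2): attacks (5,4) (3,4) (2,3) (5,0) (3,0) (2,1)
  WK@(4,4): attacks (4,5) (4,3) (5,4) (3,4) (5,5) (5,3) (3,5) (3,3)
Union (18 distinct): (2,1) (2,3) (3,0) (3,1) (3,2) (3,3) (3,4) (3,5) (4,0) (4,2) (4,3) (4,5) (5,0) (5,1) (5,2) (5,3) (5,4) (5,5)

Answer: 18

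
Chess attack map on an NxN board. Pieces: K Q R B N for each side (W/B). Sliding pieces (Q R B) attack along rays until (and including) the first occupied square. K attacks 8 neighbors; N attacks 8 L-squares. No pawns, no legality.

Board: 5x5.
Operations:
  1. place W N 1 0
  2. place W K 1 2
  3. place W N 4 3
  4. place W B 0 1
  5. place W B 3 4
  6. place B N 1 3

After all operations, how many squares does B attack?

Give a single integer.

Answer: 4

Derivation:
Op 1: place WN@(1,0)
Op 2: place WK@(1,2)
Op 3: place WN@(4,3)
Op 4: place WB@(0,1)
Op 5: place WB@(3,4)
Op 6: place BN@(1,3)
Per-piece attacks for B:
  BN@(1,3): attacks (3,4) (2,1) (3,2) (0,1)
Union (4 distinct): (0,1) (2,1) (3,2) (3,4)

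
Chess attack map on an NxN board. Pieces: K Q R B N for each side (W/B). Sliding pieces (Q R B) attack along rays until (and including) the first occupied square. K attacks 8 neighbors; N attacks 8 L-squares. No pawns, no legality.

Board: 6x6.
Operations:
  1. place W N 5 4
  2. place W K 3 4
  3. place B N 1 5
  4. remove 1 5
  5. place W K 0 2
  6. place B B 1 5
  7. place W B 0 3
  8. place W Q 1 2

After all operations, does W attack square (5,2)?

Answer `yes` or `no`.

Answer: yes

Derivation:
Op 1: place WN@(5,4)
Op 2: place WK@(3,4)
Op 3: place BN@(1,5)
Op 4: remove (1,5)
Op 5: place WK@(0,2)
Op 6: place BB@(1,5)
Op 7: place WB@(0,3)
Op 8: place WQ@(1,2)
Per-piece attacks for W:
  WK@(0,2): attacks (0,3) (0,1) (1,2) (1,3) (1,1)
  WB@(0,3): attacks (1,4) (2,5) (1,2) [ray(1,-1) blocked at (1,2)]
  WQ@(1,2): attacks (1,3) (1,4) (1,5) (1,1) (1,0) (2,2) (3,2) (4,2) (5,2) (0,2) (2,3) (3,4) (2,1) (3,0) (0,3) (0,1) [ray(0,1) blocked at (1,5); ray(-1,0) blocked at (0,2); ray(1,1) blocked at (3,4); ray(-1,1) blocked at (0,3)]
  WK@(3,4): attacks (3,5) (3,3) (4,4) (2,4) (4,5) (4,3) (2,5) (2,3)
  WN@(5,4): attacks (3,5) (4,2) (3,3)
W attacks (5,2): yes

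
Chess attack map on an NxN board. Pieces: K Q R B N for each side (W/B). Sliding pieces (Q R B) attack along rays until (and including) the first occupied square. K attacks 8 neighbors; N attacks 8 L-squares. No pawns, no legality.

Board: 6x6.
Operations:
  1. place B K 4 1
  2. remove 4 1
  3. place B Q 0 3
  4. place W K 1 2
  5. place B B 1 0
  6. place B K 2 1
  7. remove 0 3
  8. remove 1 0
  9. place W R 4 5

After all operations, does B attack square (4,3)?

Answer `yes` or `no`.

Answer: no

Derivation:
Op 1: place BK@(4,1)
Op 2: remove (4,1)
Op 3: place BQ@(0,3)
Op 4: place WK@(1,2)
Op 5: place BB@(1,0)
Op 6: place BK@(2,1)
Op 7: remove (0,3)
Op 8: remove (1,0)
Op 9: place WR@(4,5)
Per-piece attacks for B:
  BK@(2,1): attacks (2,2) (2,0) (3,1) (1,1) (3,2) (3,0) (1,2) (1,0)
B attacks (4,3): no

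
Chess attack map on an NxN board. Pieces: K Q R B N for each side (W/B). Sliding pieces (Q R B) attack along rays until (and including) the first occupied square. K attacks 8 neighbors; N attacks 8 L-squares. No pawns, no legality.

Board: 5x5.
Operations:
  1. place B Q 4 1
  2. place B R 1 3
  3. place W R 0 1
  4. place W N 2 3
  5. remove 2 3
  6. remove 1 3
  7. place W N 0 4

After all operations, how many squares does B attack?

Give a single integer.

Answer: 12

Derivation:
Op 1: place BQ@(4,1)
Op 2: place BR@(1,3)
Op 3: place WR@(0,1)
Op 4: place WN@(2,3)
Op 5: remove (2,3)
Op 6: remove (1,3)
Op 7: place WN@(0,4)
Per-piece attacks for B:
  BQ@(4,1): attacks (4,2) (4,3) (4,4) (4,0) (3,1) (2,1) (1,1) (0,1) (3,2) (2,3) (1,4) (3,0) [ray(-1,0) blocked at (0,1)]
Union (12 distinct): (0,1) (1,1) (1,4) (2,1) (2,3) (3,0) (3,1) (3,2) (4,0) (4,2) (4,3) (4,4)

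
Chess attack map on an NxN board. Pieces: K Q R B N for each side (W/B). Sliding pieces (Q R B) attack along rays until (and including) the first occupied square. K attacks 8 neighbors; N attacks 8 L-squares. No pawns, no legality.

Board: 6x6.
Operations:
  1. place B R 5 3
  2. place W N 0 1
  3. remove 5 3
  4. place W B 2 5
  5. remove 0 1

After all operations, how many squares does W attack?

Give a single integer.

Answer: 5

Derivation:
Op 1: place BR@(5,3)
Op 2: place WN@(0,1)
Op 3: remove (5,3)
Op 4: place WB@(2,5)
Op 5: remove (0,1)
Per-piece attacks for W:
  WB@(2,5): attacks (3,4) (4,3) (5,2) (1,4) (0,3)
Union (5 distinct): (0,3) (1,4) (3,4) (4,3) (5,2)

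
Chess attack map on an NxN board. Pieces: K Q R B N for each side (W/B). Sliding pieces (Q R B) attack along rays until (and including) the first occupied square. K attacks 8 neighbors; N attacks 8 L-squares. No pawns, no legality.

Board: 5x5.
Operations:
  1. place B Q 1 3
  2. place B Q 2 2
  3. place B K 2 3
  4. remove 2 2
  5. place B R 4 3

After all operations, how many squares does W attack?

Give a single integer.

Op 1: place BQ@(1,3)
Op 2: place BQ@(2,2)
Op 3: place BK@(2,3)
Op 4: remove (2,2)
Op 5: place BR@(4,3)
Per-piece attacks for W:
Union (0 distinct): (none)

Answer: 0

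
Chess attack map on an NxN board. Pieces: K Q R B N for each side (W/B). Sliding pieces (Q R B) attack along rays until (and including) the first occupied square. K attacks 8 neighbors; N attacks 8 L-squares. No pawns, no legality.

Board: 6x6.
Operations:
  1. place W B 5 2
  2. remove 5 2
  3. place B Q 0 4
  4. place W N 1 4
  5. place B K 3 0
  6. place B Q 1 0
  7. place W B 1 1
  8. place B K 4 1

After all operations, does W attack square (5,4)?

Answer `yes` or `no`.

Op 1: place WB@(5,2)
Op 2: remove (5,2)
Op 3: place BQ@(0,4)
Op 4: place WN@(1,4)
Op 5: place BK@(3,0)
Op 6: place BQ@(1,0)
Op 7: place WB@(1,1)
Op 8: place BK@(4,1)
Per-piece attacks for W:
  WB@(1,1): attacks (2,2) (3,3) (4,4) (5,5) (2,0) (0,2) (0,0)
  WN@(1,4): attacks (3,5) (2,2) (3,3) (0,2)
W attacks (5,4): no

Answer: no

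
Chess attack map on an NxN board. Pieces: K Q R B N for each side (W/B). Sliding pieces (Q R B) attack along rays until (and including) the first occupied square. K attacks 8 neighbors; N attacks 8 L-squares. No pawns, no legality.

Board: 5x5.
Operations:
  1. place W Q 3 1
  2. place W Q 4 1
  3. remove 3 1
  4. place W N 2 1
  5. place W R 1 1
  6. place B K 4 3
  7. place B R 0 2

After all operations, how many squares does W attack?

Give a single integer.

Answer: 16

Derivation:
Op 1: place WQ@(3,1)
Op 2: place WQ@(4,1)
Op 3: remove (3,1)
Op 4: place WN@(2,1)
Op 5: place WR@(1,1)
Op 6: place BK@(4,3)
Op 7: place BR@(0,2)
Per-piece attacks for W:
  WR@(1,1): attacks (1,2) (1,3) (1,4) (1,0) (2,1) (0,1) [ray(1,0) blocked at (2,1)]
  WN@(2,1): attacks (3,3) (4,2) (1,3) (0,2) (4,0) (0,0)
  WQ@(4,1): attacks (4,2) (4,3) (4,0) (3,1) (2,1) (3,2) (2,3) (1,4) (3,0) [ray(0,1) blocked at (4,3); ray(-1,0) blocked at (2,1)]
Union (16 distinct): (0,0) (0,1) (0,2) (1,0) (1,2) (1,3) (1,4) (2,1) (2,3) (3,0) (3,1) (3,2) (3,3) (4,0) (4,2) (4,3)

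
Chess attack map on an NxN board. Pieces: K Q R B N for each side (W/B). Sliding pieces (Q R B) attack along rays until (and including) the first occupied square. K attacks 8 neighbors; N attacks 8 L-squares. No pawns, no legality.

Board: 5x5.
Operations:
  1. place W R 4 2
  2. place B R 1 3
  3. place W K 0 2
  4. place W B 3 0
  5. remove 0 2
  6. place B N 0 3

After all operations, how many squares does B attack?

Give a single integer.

Answer: 10

Derivation:
Op 1: place WR@(4,2)
Op 2: place BR@(1,3)
Op 3: place WK@(0,2)
Op 4: place WB@(3,0)
Op 5: remove (0,2)
Op 6: place BN@(0,3)
Per-piece attacks for B:
  BN@(0,3): attacks (2,4) (1,1) (2,2)
  BR@(1,3): attacks (1,4) (1,2) (1,1) (1,0) (2,3) (3,3) (4,3) (0,3) [ray(-1,0) blocked at (0,3)]
Union (10 distinct): (0,3) (1,0) (1,1) (1,2) (1,4) (2,2) (2,3) (2,4) (3,3) (4,3)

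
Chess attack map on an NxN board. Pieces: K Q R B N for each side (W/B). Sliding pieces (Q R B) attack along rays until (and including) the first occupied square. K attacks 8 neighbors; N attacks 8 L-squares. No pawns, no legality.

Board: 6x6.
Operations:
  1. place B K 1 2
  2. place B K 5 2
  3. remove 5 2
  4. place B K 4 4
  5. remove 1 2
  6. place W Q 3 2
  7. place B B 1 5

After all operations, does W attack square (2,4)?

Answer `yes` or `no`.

Op 1: place BK@(1,2)
Op 2: place BK@(5,2)
Op 3: remove (5,2)
Op 4: place BK@(4,4)
Op 5: remove (1,2)
Op 6: place WQ@(3,2)
Op 7: place BB@(1,5)
Per-piece attacks for W:
  WQ@(3,2): attacks (3,3) (3,4) (3,5) (3,1) (3,0) (4,2) (5,2) (2,2) (1,2) (0,2) (4,3) (5,4) (4,1) (5,0) (2,3) (1,4) (0,5) (2,1) (1,0)
W attacks (2,4): no

Answer: no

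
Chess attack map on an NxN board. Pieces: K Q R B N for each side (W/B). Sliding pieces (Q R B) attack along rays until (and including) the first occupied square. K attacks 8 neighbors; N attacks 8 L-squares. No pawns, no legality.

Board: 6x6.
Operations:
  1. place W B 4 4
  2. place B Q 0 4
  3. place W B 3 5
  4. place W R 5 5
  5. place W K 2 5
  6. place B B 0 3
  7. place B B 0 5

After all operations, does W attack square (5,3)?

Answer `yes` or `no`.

Op 1: place WB@(4,4)
Op 2: place BQ@(0,4)
Op 3: place WB@(3,5)
Op 4: place WR@(5,5)
Op 5: place WK@(2,5)
Op 6: place BB@(0,3)
Op 7: place BB@(0,5)
Per-piece attacks for W:
  WK@(2,5): attacks (2,4) (3,5) (1,5) (3,4) (1,4)
  WB@(3,5): attacks (4,4) (2,4) (1,3) (0,2) [ray(1,-1) blocked at (4,4)]
  WB@(4,4): attacks (5,5) (5,3) (3,5) (3,3) (2,2) (1,1) (0,0) [ray(1,1) blocked at (5,5); ray(-1,1) blocked at (3,5)]
  WR@(5,5): attacks (5,4) (5,3) (5,2) (5,1) (5,0) (4,5) (3,5) [ray(-1,0) blocked at (3,5)]
W attacks (5,3): yes

Answer: yes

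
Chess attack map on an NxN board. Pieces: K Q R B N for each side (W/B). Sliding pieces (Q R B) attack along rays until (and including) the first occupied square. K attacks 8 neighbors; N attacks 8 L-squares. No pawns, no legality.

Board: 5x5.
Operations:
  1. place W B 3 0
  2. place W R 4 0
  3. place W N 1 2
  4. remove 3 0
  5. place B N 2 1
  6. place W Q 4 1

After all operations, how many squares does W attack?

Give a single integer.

Answer: 17

Derivation:
Op 1: place WB@(3,0)
Op 2: place WR@(4,0)
Op 3: place WN@(1,2)
Op 4: remove (3,0)
Op 5: place BN@(2,1)
Op 6: place WQ@(4,1)
Per-piece attacks for W:
  WN@(1,2): attacks (2,4) (3,3) (0,4) (2,0) (3,1) (0,0)
  WR@(4,0): attacks (4,1) (3,0) (2,0) (1,0) (0,0) [ray(0,1) blocked at (4,1)]
  WQ@(4,1): attacks (4,2) (4,3) (4,4) (4,0) (3,1) (2,1) (3,2) (2,3) (1,4) (3,0) [ray(0,-1) blocked at (4,0); ray(-1,0) blocked at (2,1)]
Union (17 distinct): (0,0) (0,4) (1,0) (1,4) (2,0) (2,1) (2,3) (2,4) (3,0) (3,1) (3,2) (3,3) (4,0) (4,1) (4,2) (4,3) (4,4)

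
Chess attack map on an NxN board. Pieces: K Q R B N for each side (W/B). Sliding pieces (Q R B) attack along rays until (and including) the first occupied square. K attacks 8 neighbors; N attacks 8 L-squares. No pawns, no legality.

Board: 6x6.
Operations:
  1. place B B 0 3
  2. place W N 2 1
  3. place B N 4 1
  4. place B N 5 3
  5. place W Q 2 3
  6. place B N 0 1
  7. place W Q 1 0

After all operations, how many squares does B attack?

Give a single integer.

Op 1: place BB@(0,3)
Op 2: place WN@(2,1)
Op 3: place BN@(4,1)
Op 4: place BN@(5,3)
Op 5: place WQ@(2,3)
Op 6: place BN@(0,1)
Op 7: place WQ@(1,0)
Per-piece attacks for B:
  BN@(0,1): attacks (1,3) (2,2) (2,0)
  BB@(0,3): attacks (1,4) (2,5) (1,2) (2,1) [ray(1,-1) blocked at (2,1)]
  BN@(4,1): attacks (5,3) (3,3) (2,2) (2,0)
  BN@(5,3): attacks (4,5) (3,4) (4,1) (3,2)
Union (13 distinct): (1,2) (1,3) (1,4) (2,0) (2,1) (2,2) (2,5) (3,2) (3,3) (3,4) (4,1) (4,5) (5,3)

Answer: 13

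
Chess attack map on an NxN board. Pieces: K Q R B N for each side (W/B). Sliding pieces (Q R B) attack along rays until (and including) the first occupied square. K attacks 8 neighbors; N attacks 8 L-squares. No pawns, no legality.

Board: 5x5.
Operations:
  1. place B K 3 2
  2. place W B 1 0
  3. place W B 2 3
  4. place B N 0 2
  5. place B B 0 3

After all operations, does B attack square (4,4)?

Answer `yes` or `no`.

Answer: no

Derivation:
Op 1: place BK@(3,2)
Op 2: place WB@(1,0)
Op 3: place WB@(2,3)
Op 4: place BN@(0,2)
Op 5: place BB@(0,3)
Per-piece attacks for B:
  BN@(0,2): attacks (1,4) (2,3) (1,0) (2,1)
  BB@(0,3): attacks (1,4) (1,2) (2,1) (3,0)
  BK@(3,2): attacks (3,3) (3,1) (4,2) (2,2) (4,3) (4,1) (2,3) (2,1)
B attacks (4,4): no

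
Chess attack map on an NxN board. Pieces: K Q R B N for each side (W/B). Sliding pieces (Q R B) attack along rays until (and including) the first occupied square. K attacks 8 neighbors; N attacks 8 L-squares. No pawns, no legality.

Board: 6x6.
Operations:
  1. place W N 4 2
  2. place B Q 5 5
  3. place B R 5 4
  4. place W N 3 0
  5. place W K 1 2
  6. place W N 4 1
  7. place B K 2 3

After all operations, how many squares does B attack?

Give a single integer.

Answer: 23

Derivation:
Op 1: place WN@(4,2)
Op 2: place BQ@(5,5)
Op 3: place BR@(5,4)
Op 4: place WN@(3,0)
Op 5: place WK@(1,2)
Op 6: place WN@(4,1)
Op 7: place BK@(2,3)
Per-piece attacks for B:
  BK@(2,3): attacks (2,4) (2,2) (3,3) (1,3) (3,4) (3,2) (1,4) (1,2)
  BR@(5,4): attacks (5,5) (5,3) (5,2) (5,1) (5,0) (4,4) (3,4) (2,4) (1,4) (0,4) [ray(0,1) blocked at (5,5)]
  BQ@(5,5): attacks (5,4) (4,5) (3,5) (2,5) (1,5) (0,5) (4,4) (3,3) (2,2) (1,1) (0,0) [ray(0,-1) blocked at (5,4)]
Union (23 distinct): (0,0) (0,4) (0,5) (1,1) (1,2) (1,3) (1,4) (1,5) (2,2) (2,4) (2,5) (3,2) (3,3) (3,4) (3,5) (4,4) (4,5) (5,0) (5,1) (5,2) (5,3) (5,4) (5,5)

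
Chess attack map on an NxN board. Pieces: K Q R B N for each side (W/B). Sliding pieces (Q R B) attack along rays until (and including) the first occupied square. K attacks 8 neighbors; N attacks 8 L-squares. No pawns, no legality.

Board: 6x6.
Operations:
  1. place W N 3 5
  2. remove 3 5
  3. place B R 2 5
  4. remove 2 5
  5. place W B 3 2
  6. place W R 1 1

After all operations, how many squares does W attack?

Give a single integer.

Answer: 15

Derivation:
Op 1: place WN@(3,5)
Op 2: remove (3,5)
Op 3: place BR@(2,5)
Op 4: remove (2,5)
Op 5: place WB@(3,2)
Op 6: place WR@(1,1)
Per-piece attacks for W:
  WR@(1,1): attacks (1,2) (1,3) (1,4) (1,5) (1,0) (2,1) (3,1) (4,1) (5,1) (0,1)
  WB@(3,2): attacks (4,3) (5,4) (4,1) (5,0) (2,3) (1,4) (0,5) (2,1) (1,0)
Union (15 distinct): (0,1) (0,5) (1,0) (1,2) (1,3) (1,4) (1,5) (2,1) (2,3) (3,1) (4,1) (4,3) (5,0) (5,1) (5,4)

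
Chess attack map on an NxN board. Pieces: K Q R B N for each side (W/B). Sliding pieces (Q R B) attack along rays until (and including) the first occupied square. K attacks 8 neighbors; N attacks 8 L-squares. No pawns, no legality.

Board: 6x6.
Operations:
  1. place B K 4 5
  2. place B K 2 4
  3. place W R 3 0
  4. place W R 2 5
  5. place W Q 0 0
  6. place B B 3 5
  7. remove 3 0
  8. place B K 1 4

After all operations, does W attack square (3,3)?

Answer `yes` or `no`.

Answer: yes

Derivation:
Op 1: place BK@(4,5)
Op 2: place BK@(2,4)
Op 3: place WR@(3,0)
Op 4: place WR@(2,5)
Op 5: place WQ@(0,0)
Op 6: place BB@(3,5)
Op 7: remove (3,0)
Op 8: place BK@(1,4)
Per-piece attacks for W:
  WQ@(0,0): attacks (0,1) (0,2) (0,3) (0,4) (0,5) (1,0) (2,0) (3,0) (4,0) (5,0) (1,1) (2,2) (3,3) (4,4) (5,5)
  WR@(2,5): attacks (2,4) (3,5) (1,5) (0,5) [ray(0,-1) blocked at (2,4); ray(1,0) blocked at (3,5)]
W attacks (3,3): yes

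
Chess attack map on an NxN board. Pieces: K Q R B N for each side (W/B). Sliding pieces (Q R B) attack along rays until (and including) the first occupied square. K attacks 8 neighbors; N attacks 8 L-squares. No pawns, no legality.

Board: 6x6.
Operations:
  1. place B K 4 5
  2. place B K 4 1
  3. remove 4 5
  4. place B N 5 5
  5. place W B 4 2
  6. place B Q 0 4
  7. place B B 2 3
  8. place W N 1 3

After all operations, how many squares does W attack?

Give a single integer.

Answer: 13

Derivation:
Op 1: place BK@(4,5)
Op 2: place BK@(4,1)
Op 3: remove (4,5)
Op 4: place BN@(5,5)
Op 5: place WB@(4,2)
Op 6: place BQ@(0,4)
Op 7: place BB@(2,3)
Op 8: place WN@(1,3)
Per-piece attacks for W:
  WN@(1,3): attacks (2,5) (3,4) (0,5) (2,1) (3,2) (0,1)
  WB@(4,2): attacks (5,3) (5,1) (3,3) (2,4) (1,5) (3,1) (2,0)
Union (13 distinct): (0,1) (0,5) (1,5) (2,0) (2,1) (2,4) (2,5) (3,1) (3,2) (3,3) (3,4) (5,1) (5,3)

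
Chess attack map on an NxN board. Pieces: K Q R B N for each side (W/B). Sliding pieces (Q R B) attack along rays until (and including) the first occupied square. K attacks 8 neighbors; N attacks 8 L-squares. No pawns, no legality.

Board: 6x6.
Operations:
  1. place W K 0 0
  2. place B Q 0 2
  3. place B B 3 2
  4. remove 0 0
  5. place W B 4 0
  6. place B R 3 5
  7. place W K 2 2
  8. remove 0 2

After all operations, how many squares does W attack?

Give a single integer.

Op 1: place WK@(0,0)
Op 2: place BQ@(0,2)
Op 3: place BB@(3,2)
Op 4: remove (0,0)
Op 5: place WB@(4,0)
Op 6: place BR@(3,5)
Op 7: place WK@(2,2)
Op 8: remove (0,2)
Per-piece attacks for W:
  WK@(2,2): attacks (2,3) (2,1) (3,2) (1,2) (3,3) (3,1) (1,3) (1,1)
  WB@(4,0): attacks (5,1) (3,1) (2,2) [ray(-1,1) blocked at (2,2)]
Union (10 distinct): (1,1) (1,2) (1,3) (2,1) (2,2) (2,3) (3,1) (3,2) (3,3) (5,1)

Answer: 10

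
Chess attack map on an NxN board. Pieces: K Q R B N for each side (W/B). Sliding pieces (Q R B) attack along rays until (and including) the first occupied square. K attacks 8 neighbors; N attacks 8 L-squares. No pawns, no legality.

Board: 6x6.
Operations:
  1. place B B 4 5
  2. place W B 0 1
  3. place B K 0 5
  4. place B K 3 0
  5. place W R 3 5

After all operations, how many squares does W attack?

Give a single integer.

Answer: 12

Derivation:
Op 1: place BB@(4,5)
Op 2: place WB@(0,1)
Op 3: place BK@(0,5)
Op 4: place BK@(3,0)
Op 5: place WR@(3,5)
Per-piece attacks for W:
  WB@(0,1): attacks (1,2) (2,3) (3,4) (4,5) (1,0) [ray(1,1) blocked at (4,5)]
  WR@(3,5): attacks (3,4) (3,3) (3,2) (3,1) (3,0) (4,5) (2,5) (1,5) (0,5) [ray(0,-1) blocked at (3,0); ray(1,0) blocked at (4,5); ray(-1,0) blocked at (0,5)]
Union (12 distinct): (0,5) (1,0) (1,2) (1,5) (2,3) (2,5) (3,0) (3,1) (3,2) (3,3) (3,4) (4,5)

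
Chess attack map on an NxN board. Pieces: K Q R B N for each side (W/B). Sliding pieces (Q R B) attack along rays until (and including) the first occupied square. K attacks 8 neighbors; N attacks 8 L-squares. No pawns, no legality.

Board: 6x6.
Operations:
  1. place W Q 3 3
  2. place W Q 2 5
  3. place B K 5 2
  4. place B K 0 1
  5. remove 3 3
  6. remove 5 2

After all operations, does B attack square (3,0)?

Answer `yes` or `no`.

Answer: no

Derivation:
Op 1: place WQ@(3,3)
Op 2: place WQ@(2,5)
Op 3: place BK@(5,2)
Op 4: place BK@(0,1)
Op 5: remove (3,3)
Op 6: remove (5,2)
Per-piece attacks for B:
  BK@(0,1): attacks (0,2) (0,0) (1,1) (1,2) (1,0)
B attacks (3,0): no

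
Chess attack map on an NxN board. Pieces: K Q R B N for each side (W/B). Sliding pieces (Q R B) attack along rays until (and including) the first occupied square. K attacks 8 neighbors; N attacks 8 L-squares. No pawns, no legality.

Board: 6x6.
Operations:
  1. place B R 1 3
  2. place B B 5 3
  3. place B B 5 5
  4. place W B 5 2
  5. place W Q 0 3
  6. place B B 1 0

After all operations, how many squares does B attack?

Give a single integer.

Answer: 21

Derivation:
Op 1: place BR@(1,3)
Op 2: place BB@(5,3)
Op 3: place BB@(5,5)
Op 4: place WB@(5,2)
Op 5: place WQ@(0,3)
Op 6: place BB@(1,0)
Per-piece attacks for B:
  BB@(1,0): attacks (2,1) (3,2) (4,3) (5,4) (0,1)
  BR@(1,3): attacks (1,4) (1,5) (1,2) (1,1) (1,0) (2,3) (3,3) (4,3) (5,3) (0,3) [ray(0,-1) blocked at (1,0); ray(1,0) blocked at (5,3); ray(-1,0) blocked at (0,3)]
  BB@(5,3): attacks (4,4) (3,5) (4,2) (3,1) (2,0)
  BB@(5,5): attacks (4,4) (3,3) (2,2) (1,1) (0,0)
Union (21 distinct): (0,0) (0,1) (0,3) (1,0) (1,1) (1,2) (1,4) (1,5) (2,0) (2,1) (2,2) (2,3) (3,1) (3,2) (3,3) (3,5) (4,2) (4,3) (4,4) (5,3) (5,4)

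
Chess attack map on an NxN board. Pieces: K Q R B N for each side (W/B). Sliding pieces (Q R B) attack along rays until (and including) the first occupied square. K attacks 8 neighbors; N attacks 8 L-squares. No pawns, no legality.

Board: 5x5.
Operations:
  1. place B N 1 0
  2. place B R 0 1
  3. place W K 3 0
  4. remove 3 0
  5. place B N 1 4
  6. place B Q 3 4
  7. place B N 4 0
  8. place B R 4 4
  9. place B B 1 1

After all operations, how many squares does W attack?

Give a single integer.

Op 1: place BN@(1,0)
Op 2: place BR@(0,1)
Op 3: place WK@(3,0)
Op 4: remove (3,0)
Op 5: place BN@(1,4)
Op 6: place BQ@(3,4)
Op 7: place BN@(4,0)
Op 8: place BR@(4,4)
Op 9: place BB@(1,1)
Per-piece attacks for W:
Union (0 distinct): (none)

Answer: 0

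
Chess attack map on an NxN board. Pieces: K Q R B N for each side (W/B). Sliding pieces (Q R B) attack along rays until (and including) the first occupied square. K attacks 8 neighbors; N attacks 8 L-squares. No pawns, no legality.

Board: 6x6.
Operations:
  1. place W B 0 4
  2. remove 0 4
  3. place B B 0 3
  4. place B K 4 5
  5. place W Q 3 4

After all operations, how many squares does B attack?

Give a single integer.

Answer: 10

Derivation:
Op 1: place WB@(0,4)
Op 2: remove (0,4)
Op 3: place BB@(0,3)
Op 4: place BK@(4,5)
Op 5: place WQ@(3,4)
Per-piece attacks for B:
  BB@(0,3): attacks (1,4) (2,5) (1,2) (2,1) (3,0)
  BK@(4,5): attacks (4,4) (5,5) (3,5) (5,4) (3,4)
Union (10 distinct): (1,2) (1,4) (2,1) (2,5) (3,0) (3,4) (3,5) (4,4) (5,4) (5,5)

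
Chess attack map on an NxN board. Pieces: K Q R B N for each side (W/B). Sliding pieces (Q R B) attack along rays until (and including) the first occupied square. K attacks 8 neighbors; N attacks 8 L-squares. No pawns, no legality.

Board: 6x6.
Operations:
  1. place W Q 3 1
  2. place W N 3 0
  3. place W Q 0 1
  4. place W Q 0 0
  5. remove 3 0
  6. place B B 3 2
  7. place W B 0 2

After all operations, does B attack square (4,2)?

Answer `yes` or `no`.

Op 1: place WQ@(3,1)
Op 2: place WN@(3,0)
Op 3: place WQ@(0,1)
Op 4: place WQ@(0,0)
Op 5: remove (3,0)
Op 6: place BB@(3,2)
Op 7: place WB@(0,2)
Per-piece attacks for B:
  BB@(3,2): attacks (4,3) (5,4) (4,1) (5,0) (2,3) (1,4) (0,5) (2,1) (1,0)
B attacks (4,2): no

Answer: no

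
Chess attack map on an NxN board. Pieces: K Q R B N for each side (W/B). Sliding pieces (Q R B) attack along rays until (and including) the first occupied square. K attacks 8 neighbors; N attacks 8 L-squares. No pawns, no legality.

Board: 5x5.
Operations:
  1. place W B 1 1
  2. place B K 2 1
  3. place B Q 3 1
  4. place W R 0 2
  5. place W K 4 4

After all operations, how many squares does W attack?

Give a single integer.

Op 1: place WB@(1,1)
Op 2: place BK@(2,1)
Op 3: place BQ@(3,1)
Op 4: place WR@(0,2)
Op 5: place WK@(4,4)
Per-piece attacks for W:
  WR@(0,2): attacks (0,3) (0,4) (0,1) (0,0) (1,2) (2,2) (3,2) (4,2)
  WB@(1,1): attacks (2,2) (3,3) (4,4) (2,0) (0,2) (0,0) [ray(1,1) blocked at (4,4); ray(-1,1) blocked at (0,2)]
  WK@(4,4): attacks (4,3) (3,4) (3,3)
Union (14 distinct): (0,0) (0,1) (0,2) (0,3) (0,4) (1,2) (2,0) (2,2) (3,2) (3,3) (3,4) (4,2) (4,3) (4,4)

Answer: 14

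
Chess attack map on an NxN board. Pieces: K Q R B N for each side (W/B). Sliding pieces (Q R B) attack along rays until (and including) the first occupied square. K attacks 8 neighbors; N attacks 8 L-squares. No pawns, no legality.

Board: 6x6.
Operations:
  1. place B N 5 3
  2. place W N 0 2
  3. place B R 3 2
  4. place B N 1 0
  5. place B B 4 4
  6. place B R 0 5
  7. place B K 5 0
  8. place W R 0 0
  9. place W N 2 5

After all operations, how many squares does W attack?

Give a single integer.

Op 1: place BN@(5,3)
Op 2: place WN@(0,2)
Op 3: place BR@(3,2)
Op 4: place BN@(1,0)
Op 5: place BB@(4,4)
Op 6: place BR@(0,5)
Op 7: place BK@(5,0)
Op 8: place WR@(0,0)
Op 9: place WN@(2,5)
Per-piece attacks for W:
  WR@(0,0): attacks (0,1) (0,2) (1,0) [ray(0,1) blocked at (0,2); ray(1,0) blocked at (1,0)]
  WN@(0,2): attacks (1,4) (2,3) (1,0) (2,1)
  WN@(2,5): attacks (3,3) (4,4) (1,3) (0,4)
Union (10 distinct): (0,1) (0,2) (0,4) (1,0) (1,3) (1,4) (2,1) (2,3) (3,3) (4,4)

Answer: 10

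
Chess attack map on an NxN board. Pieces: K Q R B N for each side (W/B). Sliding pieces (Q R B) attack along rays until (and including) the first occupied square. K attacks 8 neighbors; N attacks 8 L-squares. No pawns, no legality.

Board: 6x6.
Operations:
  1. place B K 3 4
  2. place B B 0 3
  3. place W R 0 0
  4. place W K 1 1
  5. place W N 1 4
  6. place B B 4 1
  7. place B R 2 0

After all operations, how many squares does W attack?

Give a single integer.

Answer: 11

Derivation:
Op 1: place BK@(3,4)
Op 2: place BB@(0,3)
Op 3: place WR@(0,0)
Op 4: place WK@(1,1)
Op 5: place WN@(1,4)
Op 6: place BB@(4,1)
Op 7: place BR@(2,0)
Per-piece attacks for W:
  WR@(0,0): attacks (0,1) (0,2) (0,3) (1,0) (2,0) [ray(0,1) blocked at (0,3); ray(1,0) blocked at (2,0)]
  WK@(1,1): attacks (1,2) (1,0) (2,1) (0,1) (2,2) (2,0) (0,2) (0,0)
  WN@(1,4): attacks (3,5) (2,2) (3,3) (0,2)
Union (11 distinct): (0,0) (0,1) (0,2) (0,3) (1,0) (1,2) (2,0) (2,1) (2,2) (3,3) (3,5)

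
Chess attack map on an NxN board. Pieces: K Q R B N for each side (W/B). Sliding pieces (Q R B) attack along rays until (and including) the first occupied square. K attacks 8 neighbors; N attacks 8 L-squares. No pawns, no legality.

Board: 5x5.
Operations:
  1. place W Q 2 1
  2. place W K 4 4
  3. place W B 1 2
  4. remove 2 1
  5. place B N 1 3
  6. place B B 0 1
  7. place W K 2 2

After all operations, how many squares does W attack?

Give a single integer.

Op 1: place WQ@(2,1)
Op 2: place WK@(4,4)
Op 3: place WB@(1,2)
Op 4: remove (2,1)
Op 5: place BN@(1,3)
Op 6: place BB@(0,1)
Op 7: place WK@(2,2)
Per-piece attacks for W:
  WB@(1,2): attacks (2,3) (3,4) (2,1) (3,0) (0,3) (0,1) [ray(-1,-1) blocked at (0,1)]
  WK@(2,2): attacks (2,3) (2,1) (3,2) (1,2) (3,3) (3,1) (1,3) (1,1)
  WK@(4,4): attacks (4,3) (3,4) (3,3)
Union (13 distinct): (0,1) (0,3) (1,1) (1,2) (1,3) (2,1) (2,3) (3,0) (3,1) (3,2) (3,3) (3,4) (4,3)

Answer: 13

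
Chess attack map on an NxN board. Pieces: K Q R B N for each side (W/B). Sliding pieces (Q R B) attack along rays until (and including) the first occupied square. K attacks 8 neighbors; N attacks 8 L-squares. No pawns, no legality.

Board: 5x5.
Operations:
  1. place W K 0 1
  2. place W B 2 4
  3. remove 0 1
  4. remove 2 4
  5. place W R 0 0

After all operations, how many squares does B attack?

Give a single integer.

Op 1: place WK@(0,1)
Op 2: place WB@(2,4)
Op 3: remove (0,1)
Op 4: remove (2,4)
Op 5: place WR@(0,0)
Per-piece attacks for B:
Union (0 distinct): (none)

Answer: 0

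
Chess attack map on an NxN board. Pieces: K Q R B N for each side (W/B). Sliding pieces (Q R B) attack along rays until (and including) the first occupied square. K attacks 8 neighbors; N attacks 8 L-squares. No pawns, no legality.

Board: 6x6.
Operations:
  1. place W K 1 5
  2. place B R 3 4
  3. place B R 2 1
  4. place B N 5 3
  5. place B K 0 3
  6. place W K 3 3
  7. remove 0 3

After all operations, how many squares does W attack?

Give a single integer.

Answer: 12

Derivation:
Op 1: place WK@(1,5)
Op 2: place BR@(3,4)
Op 3: place BR@(2,1)
Op 4: place BN@(5,3)
Op 5: place BK@(0,3)
Op 6: place WK@(3,3)
Op 7: remove (0,3)
Per-piece attacks for W:
  WK@(1,5): attacks (1,4) (2,5) (0,5) (2,4) (0,4)
  WK@(3,3): attacks (3,4) (3,2) (4,3) (2,3) (4,4) (4,2) (2,4) (2,2)
Union (12 distinct): (0,4) (0,5) (1,4) (2,2) (2,3) (2,4) (2,5) (3,2) (3,4) (4,2) (4,3) (4,4)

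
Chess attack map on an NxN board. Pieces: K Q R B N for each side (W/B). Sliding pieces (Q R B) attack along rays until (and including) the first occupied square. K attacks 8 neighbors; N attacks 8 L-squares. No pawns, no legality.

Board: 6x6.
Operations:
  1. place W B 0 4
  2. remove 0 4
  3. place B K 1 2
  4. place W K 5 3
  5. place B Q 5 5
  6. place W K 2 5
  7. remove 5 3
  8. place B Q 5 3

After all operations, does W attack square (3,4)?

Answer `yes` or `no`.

Answer: yes

Derivation:
Op 1: place WB@(0,4)
Op 2: remove (0,4)
Op 3: place BK@(1,2)
Op 4: place WK@(5,3)
Op 5: place BQ@(5,5)
Op 6: place WK@(2,5)
Op 7: remove (5,3)
Op 8: place BQ@(5,3)
Per-piece attacks for W:
  WK@(2,5): attacks (2,4) (3,5) (1,5) (3,4) (1,4)
W attacks (3,4): yes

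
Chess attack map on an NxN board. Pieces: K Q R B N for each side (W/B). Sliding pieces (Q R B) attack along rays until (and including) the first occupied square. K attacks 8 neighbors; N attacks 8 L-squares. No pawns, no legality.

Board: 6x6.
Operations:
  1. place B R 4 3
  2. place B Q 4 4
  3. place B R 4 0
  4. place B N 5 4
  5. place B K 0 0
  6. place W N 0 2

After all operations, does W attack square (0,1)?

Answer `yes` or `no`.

Answer: no

Derivation:
Op 1: place BR@(4,3)
Op 2: place BQ@(4,4)
Op 3: place BR@(4,0)
Op 4: place BN@(5,4)
Op 5: place BK@(0,0)
Op 6: place WN@(0,2)
Per-piece attacks for W:
  WN@(0,2): attacks (1,4) (2,3) (1,0) (2,1)
W attacks (0,1): no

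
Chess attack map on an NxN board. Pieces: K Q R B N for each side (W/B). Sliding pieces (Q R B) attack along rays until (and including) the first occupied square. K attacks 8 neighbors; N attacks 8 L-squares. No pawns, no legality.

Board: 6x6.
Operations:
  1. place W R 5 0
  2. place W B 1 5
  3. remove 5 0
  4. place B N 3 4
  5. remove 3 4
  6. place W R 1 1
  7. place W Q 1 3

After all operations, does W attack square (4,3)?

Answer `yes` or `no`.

Answer: yes

Derivation:
Op 1: place WR@(5,0)
Op 2: place WB@(1,5)
Op 3: remove (5,0)
Op 4: place BN@(3,4)
Op 5: remove (3,4)
Op 6: place WR@(1,1)
Op 7: place WQ@(1,3)
Per-piece attacks for W:
  WR@(1,1): attacks (1,2) (1,3) (1,0) (2,1) (3,1) (4,1) (5,1) (0,1) [ray(0,1) blocked at (1,3)]
  WQ@(1,3): attacks (1,4) (1,5) (1,2) (1,1) (2,3) (3,3) (4,3) (5,3) (0,3) (2,4) (3,5) (2,2) (3,1) (4,0) (0,4) (0,2) [ray(0,1) blocked at (1,5); ray(0,-1) blocked at (1,1)]
  WB@(1,5): attacks (2,4) (3,3) (4,2) (5,1) (0,4)
W attacks (4,3): yes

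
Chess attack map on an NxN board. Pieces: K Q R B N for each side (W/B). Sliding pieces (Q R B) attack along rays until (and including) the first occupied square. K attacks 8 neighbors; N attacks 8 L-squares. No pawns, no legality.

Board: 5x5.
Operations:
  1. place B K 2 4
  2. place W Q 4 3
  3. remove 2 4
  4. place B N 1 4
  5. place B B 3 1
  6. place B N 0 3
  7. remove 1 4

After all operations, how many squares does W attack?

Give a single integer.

Answer: 12

Derivation:
Op 1: place BK@(2,4)
Op 2: place WQ@(4,3)
Op 3: remove (2,4)
Op 4: place BN@(1,4)
Op 5: place BB@(3,1)
Op 6: place BN@(0,3)
Op 7: remove (1,4)
Per-piece attacks for W:
  WQ@(4,3): attacks (4,4) (4,2) (4,1) (4,0) (3,3) (2,3) (1,3) (0,3) (3,4) (3,2) (2,1) (1,0) [ray(-1,0) blocked at (0,3)]
Union (12 distinct): (0,3) (1,0) (1,3) (2,1) (2,3) (3,2) (3,3) (3,4) (4,0) (4,1) (4,2) (4,4)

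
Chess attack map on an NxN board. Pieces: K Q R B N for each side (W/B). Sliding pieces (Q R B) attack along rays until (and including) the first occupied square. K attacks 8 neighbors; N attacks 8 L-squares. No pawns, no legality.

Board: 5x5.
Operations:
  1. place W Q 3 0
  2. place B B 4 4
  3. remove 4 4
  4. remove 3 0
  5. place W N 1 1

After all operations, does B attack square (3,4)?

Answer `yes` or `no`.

Answer: no

Derivation:
Op 1: place WQ@(3,0)
Op 2: place BB@(4,4)
Op 3: remove (4,4)
Op 4: remove (3,0)
Op 5: place WN@(1,1)
Per-piece attacks for B:
B attacks (3,4): no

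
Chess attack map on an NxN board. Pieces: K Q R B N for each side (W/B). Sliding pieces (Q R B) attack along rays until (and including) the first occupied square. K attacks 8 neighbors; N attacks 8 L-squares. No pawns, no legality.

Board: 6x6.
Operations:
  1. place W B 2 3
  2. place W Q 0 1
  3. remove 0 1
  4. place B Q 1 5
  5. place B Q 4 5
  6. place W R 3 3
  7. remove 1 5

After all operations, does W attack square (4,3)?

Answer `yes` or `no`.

Answer: yes

Derivation:
Op 1: place WB@(2,3)
Op 2: place WQ@(0,1)
Op 3: remove (0,1)
Op 4: place BQ@(1,5)
Op 5: place BQ@(4,5)
Op 6: place WR@(3,3)
Op 7: remove (1,5)
Per-piece attacks for W:
  WB@(2,3): attacks (3,4) (4,5) (3,2) (4,1) (5,0) (1,4) (0,5) (1,2) (0,1) [ray(1,1) blocked at (4,5)]
  WR@(3,3): attacks (3,4) (3,5) (3,2) (3,1) (3,0) (4,3) (5,3) (2,3) [ray(-1,0) blocked at (2,3)]
W attacks (4,3): yes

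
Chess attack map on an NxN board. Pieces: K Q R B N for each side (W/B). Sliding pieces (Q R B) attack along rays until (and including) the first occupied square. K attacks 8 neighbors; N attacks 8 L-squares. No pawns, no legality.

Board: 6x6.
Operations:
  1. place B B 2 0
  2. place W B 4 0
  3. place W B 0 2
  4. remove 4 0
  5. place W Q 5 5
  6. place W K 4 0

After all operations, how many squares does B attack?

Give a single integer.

Answer: 5

Derivation:
Op 1: place BB@(2,0)
Op 2: place WB@(4,0)
Op 3: place WB@(0,2)
Op 4: remove (4,0)
Op 5: place WQ@(5,5)
Op 6: place WK@(4,0)
Per-piece attacks for B:
  BB@(2,0): attacks (3,1) (4,2) (5,3) (1,1) (0,2) [ray(-1,1) blocked at (0,2)]
Union (5 distinct): (0,2) (1,1) (3,1) (4,2) (5,3)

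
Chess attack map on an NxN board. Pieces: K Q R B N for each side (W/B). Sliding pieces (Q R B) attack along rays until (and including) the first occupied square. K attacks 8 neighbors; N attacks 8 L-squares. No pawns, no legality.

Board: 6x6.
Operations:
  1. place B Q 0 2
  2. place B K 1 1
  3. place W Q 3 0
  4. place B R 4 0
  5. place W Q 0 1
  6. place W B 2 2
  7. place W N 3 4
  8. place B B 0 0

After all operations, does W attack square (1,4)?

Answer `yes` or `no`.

Answer: no

Derivation:
Op 1: place BQ@(0,2)
Op 2: place BK@(1,1)
Op 3: place WQ@(3,0)
Op 4: place BR@(4,0)
Op 5: place WQ@(0,1)
Op 6: place WB@(2,2)
Op 7: place WN@(3,4)
Op 8: place BB@(0,0)
Per-piece attacks for W:
  WQ@(0,1): attacks (0,2) (0,0) (1,1) (1,2) (2,3) (3,4) (1,0) [ray(0,1) blocked at (0,2); ray(0,-1) blocked at (0,0); ray(1,0) blocked at (1,1); ray(1,1) blocked at (3,4)]
  WB@(2,2): attacks (3,3) (4,4) (5,5) (3,1) (4,0) (1,3) (0,4) (1,1) [ray(1,-1) blocked at (4,0); ray(-1,-1) blocked at (1,1)]
  WQ@(3,0): attacks (3,1) (3,2) (3,3) (3,4) (4,0) (2,0) (1,0) (0,0) (4,1) (5,2) (2,1) (1,2) (0,3) [ray(0,1) blocked at (3,4); ray(1,0) blocked at (4,0); ray(-1,0) blocked at (0,0)]
  WN@(3,4): attacks (5,5) (1,5) (4,2) (5,3) (2,2) (1,3)
W attacks (1,4): no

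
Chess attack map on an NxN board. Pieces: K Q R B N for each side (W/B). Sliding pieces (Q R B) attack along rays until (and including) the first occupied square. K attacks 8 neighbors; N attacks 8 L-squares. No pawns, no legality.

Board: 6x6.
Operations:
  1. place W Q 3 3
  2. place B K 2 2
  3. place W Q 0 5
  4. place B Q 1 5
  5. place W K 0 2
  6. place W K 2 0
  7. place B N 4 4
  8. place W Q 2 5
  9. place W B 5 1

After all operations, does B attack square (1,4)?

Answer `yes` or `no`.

Answer: yes

Derivation:
Op 1: place WQ@(3,3)
Op 2: place BK@(2,2)
Op 3: place WQ@(0,5)
Op 4: place BQ@(1,5)
Op 5: place WK@(0,2)
Op 6: place WK@(2,0)
Op 7: place BN@(4,4)
Op 8: place WQ@(2,5)
Op 9: place WB@(5,1)
Per-piece attacks for B:
  BQ@(1,5): attacks (1,4) (1,3) (1,2) (1,1) (1,0) (2,5) (0,5) (2,4) (3,3) (0,4) [ray(1,0) blocked at (2,5); ray(-1,0) blocked at (0,5); ray(1,-1) blocked at (3,3)]
  BK@(2,2): attacks (2,3) (2,1) (3,2) (1,2) (3,3) (3,1) (1,3) (1,1)
  BN@(4,4): attacks (2,5) (5,2) (3,2) (2,3)
B attacks (1,4): yes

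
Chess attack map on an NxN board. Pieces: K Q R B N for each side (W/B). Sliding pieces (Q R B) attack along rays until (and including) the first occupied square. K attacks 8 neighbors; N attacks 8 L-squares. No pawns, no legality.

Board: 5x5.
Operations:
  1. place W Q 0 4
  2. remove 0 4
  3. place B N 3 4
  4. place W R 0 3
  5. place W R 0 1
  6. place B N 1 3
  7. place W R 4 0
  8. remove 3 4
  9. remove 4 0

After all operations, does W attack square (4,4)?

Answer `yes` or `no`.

Op 1: place WQ@(0,4)
Op 2: remove (0,4)
Op 3: place BN@(3,4)
Op 4: place WR@(0,3)
Op 5: place WR@(0,1)
Op 6: place BN@(1,3)
Op 7: place WR@(4,0)
Op 8: remove (3,4)
Op 9: remove (4,0)
Per-piece attacks for W:
  WR@(0,1): attacks (0,2) (0,3) (0,0) (1,1) (2,1) (3,1) (4,1) [ray(0,1) blocked at (0,3)]
  WR@(0,3): attacks (0,4) (0,2) (0,1) (1,3) [ray(0,-1) blocked at (0,1); ray(1,0) blocked at (1,3)]
W attacks (4,4): no

Answer: no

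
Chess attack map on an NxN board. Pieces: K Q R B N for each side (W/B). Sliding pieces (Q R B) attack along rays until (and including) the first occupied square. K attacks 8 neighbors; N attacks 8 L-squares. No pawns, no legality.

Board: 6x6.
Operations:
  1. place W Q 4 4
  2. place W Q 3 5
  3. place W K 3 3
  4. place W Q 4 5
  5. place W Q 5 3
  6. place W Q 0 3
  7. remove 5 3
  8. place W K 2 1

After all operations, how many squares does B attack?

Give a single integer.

Answer: 0

Derivation:
Op 1: place WQ@(4,4)
Op 2: place WQ@(3,5)
Op 3: place WK@(3,3)
Op 4: place WQ@(4,5)
Op 5: place WQ@(5,3)
Op 6: place WQ@(0,3)
Op 7: remove (5,3)
Op 8: place WK@(2,1)
Per-piece attacks for B:
Union (0 distinct): (none)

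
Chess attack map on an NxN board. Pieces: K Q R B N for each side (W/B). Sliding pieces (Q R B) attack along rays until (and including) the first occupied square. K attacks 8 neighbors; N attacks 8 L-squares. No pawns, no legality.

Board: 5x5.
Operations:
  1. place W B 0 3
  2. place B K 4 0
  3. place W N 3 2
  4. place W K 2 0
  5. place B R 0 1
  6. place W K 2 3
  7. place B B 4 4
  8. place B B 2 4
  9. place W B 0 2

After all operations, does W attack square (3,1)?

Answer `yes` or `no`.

Answer: yes

Derivation:
Op 1: place WB@(0,3)
Op 2: place BK@(4,0)
Op 3: place WN@(3,2)
Op 4: place WK@(2,0)
Op 5: place BR@(0,1)
Op 6: place WK@(2,3)
Op 7: place BB@(4,4)
Op 8: place BB@(2,4)
Op 9: place WB@(0,2)
Per-piece attacks for W:
  WB@(0,2): attacks (1,3) (2,4) (1,1) (2,0) [ray(1,1) blocked at (2,4); ray(1,-1) blocked at (2,0)]
  WB@(0,3): attacks (1,4) (1,2) (2,1) (3,0)
  WK@(2,0): attacks (2,1) (3,0) (1,0) (3,1) (1,1)
  WK@(2,3): attacks (2,4) (2,2) (3,3) (1,3) (3,4) (3,2) (1,4) (1,2)
  WN@(3,2): attacks (4,4) (2,4) (1,3) (4,0) (2,0) (1,1)
W attacks (3,1): yes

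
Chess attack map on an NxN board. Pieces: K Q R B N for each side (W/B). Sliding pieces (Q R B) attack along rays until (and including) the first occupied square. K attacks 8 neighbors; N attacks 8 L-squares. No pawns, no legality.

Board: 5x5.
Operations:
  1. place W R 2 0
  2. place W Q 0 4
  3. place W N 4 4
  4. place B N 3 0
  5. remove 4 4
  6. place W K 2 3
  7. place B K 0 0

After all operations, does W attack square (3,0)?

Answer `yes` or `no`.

Op 1: place WR@(2,0)
Op 2: place WQ@(0,4)
Op 3: place WN@(4,4)
Op 4: place BN@(3,0)
Op 5: remove (4,4)
Op 6: place WK@(2,3)
Op 7: place BK@(0,0)
Per-piece attacks for W:
  WQ@(0,4): attacks (0,3) (0,2) (0,1) (0,0) (1,4) (2,4) (3,4) (4,4) (1,3) (2,2) (3,1) (4,0) [ray(0,-1) blocked at (0,0)]
  WR@(2,0): attacks (2,1) (2,2) (2,3) (3,0) (1,0) (0,0) [ray(0,1) blocked at (2,3); ray(1,0) blocked at (3,0); ray(-1,0) blocked at (0,0)]
  WK@(2,3): attacks (2,4) (2,2) (3,3) (1,3) (3,4) (3,2) (1,4) (1,2)
W attacks (3,0): yes

Answer: yes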